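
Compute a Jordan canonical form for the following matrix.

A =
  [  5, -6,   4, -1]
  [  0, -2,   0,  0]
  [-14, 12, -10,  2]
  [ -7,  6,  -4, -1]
J_2(-2) ⊕ J_1(-2) ⊕ J_1(-2)

The characteristic polynomial is
  det(x·I − A) = x^4 + 8*x^3 + 24*x^2 + 32*x + 16 = (x + 2)^4

Eigenvalues and multiplicities (the geometric multiplicity of λ is n − rank(A − λI), which equals the number of Jordan blocks for λ):
  λ = -2: algebraic multiplicity = 4, geometric multiplicity = 3

Determining the block sizes for each eigenvalue:
  λ = -2: 3 blocks summing to 4 forces exactly one block of size 2 and the rest size 1 → block sizes [2, 1, 1]

Assembling the blocks gives a Jordan form
J =
  [-2,  1,  0,  0]
  [ 0, -2,  0,  0]
  [ 0,  0, -2,  0]
  [ 0,  0,  0, -2]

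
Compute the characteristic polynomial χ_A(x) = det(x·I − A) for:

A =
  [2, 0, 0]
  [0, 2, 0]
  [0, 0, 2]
x^3 - 6*x^2 + 12*x - 8

Expanding det(x·I − A) (e.g. by cofactor expansion or by noting that A is similar to its Jordan form J, which has the same characteristic polynomial as A) gives
  χ_A(x) = x^3 - 6*x^2 + 12*x - 8
which factors as (x - 2)^3. The eigenvalues (with algebraic multiplicities) are λ = 2 with multiplicity 3.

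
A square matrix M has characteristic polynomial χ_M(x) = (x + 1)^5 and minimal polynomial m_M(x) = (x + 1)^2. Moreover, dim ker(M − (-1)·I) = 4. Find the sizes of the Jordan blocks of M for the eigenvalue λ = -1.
Block sizes for λ = -1: [2, 1, 1, 1]

Step 1 — from the characteristic polynomial, algebraic multiplicity of λ = -1 is 5. From dim ker(M − (-1)·I) = 4, there are exactly 4 Jordan blocks for λ = -1.
Step 2 — from the minimal polynomial, the factor (x + 1)^2 tells us the largest block for λ = -1 has size 2.
Step 3 — with total size 5, 4 blocks, and largest block 2, the block sizes (in nonincreasing order) are [2, 1, 1, 1].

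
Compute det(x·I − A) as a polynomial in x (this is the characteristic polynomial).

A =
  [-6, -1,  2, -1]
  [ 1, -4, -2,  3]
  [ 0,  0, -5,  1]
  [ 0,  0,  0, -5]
x^4 + 20*x^3 + 150*x^2 + 500*x + 625

Expanding det(x·I − A) (e.g. by cofactor expansion or by noting that A is similar to its Jordan form J, which has the same characteristic polynomial as A) gives
  χ_A(x) = x^4 + 20*x^3 + 150*x^2 + 500*x + 625
which factors as (x + 5)^4. The eigenvalues (with algebraic multiplicities) are λ = -5 with multiplicity 4.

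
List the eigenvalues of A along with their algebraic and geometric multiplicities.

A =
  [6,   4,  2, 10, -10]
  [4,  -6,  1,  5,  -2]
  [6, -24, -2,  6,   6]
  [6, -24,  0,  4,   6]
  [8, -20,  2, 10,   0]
λ = -2: alg = 3, geom = 2; λ = 4: alg = 2, geom = 2

Step 1 — factor the characteristic polynomial to read off the algebraic multiplicities:
  χ_A(x) = (x - 4)^2*(x + 2)^3

Step 2 — compute geometric multiplicities via the rank-nullity identity g(λ) = n − rank(A − λI):
  rank(A − (-2)·I) = 3, so dim ker(A − (-2)·I) = n − 3 = 2
  rank(A − (4)·I) = 3, so dim ker(A − (4)·I) = n − 3 = 2

Summary:
  λ = -2: algebraic multiplicity = 3, geometric multiplicity = 2
  λ = 4: algebraic multiplicity = 2, geometric multiplicity = 2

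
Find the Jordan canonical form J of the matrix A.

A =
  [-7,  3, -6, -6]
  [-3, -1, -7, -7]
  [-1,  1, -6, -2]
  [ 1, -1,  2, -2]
J_3(-4) ⊕ J_1(-4)

The characteristic polynomial is
  det(x·I − A) = x^4 + 16*x^3 + 96*x^2 + 256*x + 256 = (x + 4)^4

Eigenvalues and multiplicities (the geometric multiplicity of λ is n − rank(A − λI), which equals the number of Jordan blocks for λ):
  λ = -4: algebraic multiplicity = 4, geometric multiplicity = 2

Determining the block sizes for each eigenvalue:
  λ = -4: with am = 4 and gm = 2, the partition is not yet determined (e.g. several partitions of 4 into 2 parts exist). Let N = A − (-4)·I. Computing rank(N^1) = 2, rank(N^2) = 1, rank(N^3) = 0; the number of blocks of size ≥ j is rank(N^{j−1}) − rank(N^j), giving [2, 1, 1]. So we have 1 block(s) of size 3, 1 block(s) of size 1 → block sizes [3, 1]

Assembling the blocks gives a Jordan form
J =
  [-4,  1,  0,  0]
  [ 0, -4,  1,  0]
  [ 0,  0, -4,  0]
  [ 0,  0,  0, -4]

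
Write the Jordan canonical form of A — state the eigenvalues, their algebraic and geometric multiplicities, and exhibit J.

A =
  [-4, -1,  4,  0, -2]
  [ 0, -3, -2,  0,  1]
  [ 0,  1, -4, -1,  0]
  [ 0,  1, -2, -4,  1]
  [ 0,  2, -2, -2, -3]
J_2(-4) ⊕ J_1(-4) ⊕ J_2(-3)

The characteristic polynomial is
  det(x·I − A) = x^5 + 18*x^4 + 129*x^3 + 460*x^2 + 816*x + 576 = (x + 3)^2*(x + 4)^3

Eigenvalues and multiplicities (the geometric multiplicity of λ is n − rank(A − λI), which equals the number of Jordan blocks for λ):
  λ = -4: algebraic multiplicity = 3, geometric multiplicity = 2
  λ = -3: algebraic multiplicity = 2, geometric multiplicity = 1

Determining the block sizes for each eigenvalue:
  λ = -4: 2 blocks summing to 3 forces exactly one block of size 2 and the rest size 1 → block sizes [2, 1]
  λ = -3: one block (gm = 1), so the single block has size am = 2 → block sizes [2]

Assembling the blocks gives a Jordan form
J =
  [-4,  1,  0,  0,  0]
  [ 0, -4,  0,  0,  0]
  [ 0,  0, -4,  0,  0]
  [ 0,  0,  0, -3,  1]
  [ 0,  0,  0,  0, -3]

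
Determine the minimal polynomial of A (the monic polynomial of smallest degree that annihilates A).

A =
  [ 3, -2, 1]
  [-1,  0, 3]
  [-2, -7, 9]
x^3 - 12*x^2 + 48*x - 64

The characteristic polynomial is χ_A(x) = (x - 4)^3, so the eigenvalues are known. The minimal polynomial is
  m_A(x) = Π_λ (x − λ)^{k_λ}
where k_λ is the size of the *largest* Jordan block for λ (equivalently, the smallest k with (A − λI)^k v = 0 for every generalised eigenvector v of λ).

  λ = 4: largest Jordan block has size 3, contributing (x − 4)^3

So m_A(x) = (x - 4)^3 = x^3 - 12*x^2 + 48*x - 64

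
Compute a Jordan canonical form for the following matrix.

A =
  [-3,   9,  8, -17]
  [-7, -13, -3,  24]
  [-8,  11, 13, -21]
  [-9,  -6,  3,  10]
J_3(1) ⊕ J_1(4)

The characteristic polynomial is
  det(x·I − A) = x^4 - 7*x^3 + 15*x^2 - 13*x + 4 = (x - 4)*(x - 1)^3

Eigenvalues and multiplicities (the geometric multiplicity of λ is n − rank(A − λI), which equals the number of Jordan blocks for λ):
  λ = 1: algebraic multiplicity = 3, geometric multiplicity = 1
  λ = 4: algebraic multiplicity = 1, geometric multiplicity = 1

Determining the block sizes for each eigenvalue:
  λ = 1: one block (gm = 1), so the single block has size am = 3 → block sizes [3]
  λ = 4: one block (gm = 1), so the single block has size am = 1 → block sizes [1]

Assembling the blocks gives a Jordan form
J =
  [1, 1, 0, 0]
  [0, 1, 1, 0]
  [0, 0, 1, 0]
  [0, 0, 0, 4]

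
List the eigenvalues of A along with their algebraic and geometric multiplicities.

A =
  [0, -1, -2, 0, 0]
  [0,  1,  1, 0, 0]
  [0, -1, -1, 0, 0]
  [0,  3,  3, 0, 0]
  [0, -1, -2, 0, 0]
λ = 0: alg = 5, geom = 3

Step 1 — factor the characteristic polynomial to read off the algebraic multiplicities:
  χ_A(x) = x^5

Step 2 — compute geometric multiplicities via the rank-nullity identity g(λ) = n − rank(A − λI):
  rank(A − (0)·I) = 2, so dim ker(A − (0)·I) = n − 2 = 3

Summary:
  λ = 0: algebraic multiplicity = 5, geometric multiplicity = 3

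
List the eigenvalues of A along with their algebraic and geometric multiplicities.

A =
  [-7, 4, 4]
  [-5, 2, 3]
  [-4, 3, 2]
λ = -1: alg = 3, geom = 1

Step 1 — factor the characteristic polynomial to read off the algebraic multiplicities:
  χ_A(x) = (x + 1)^3

Step 2 — compute geometric multiplicities via the rank-nullity identity g(λ) = n − rank(A − λI):
  rank(A − (-1)·I) = 2, so dim ker(A − (-1)·I) = n − 2 = 1

Summary:
  λ = -1: algebraic multiplicity = 3, geometric multiplicity = 1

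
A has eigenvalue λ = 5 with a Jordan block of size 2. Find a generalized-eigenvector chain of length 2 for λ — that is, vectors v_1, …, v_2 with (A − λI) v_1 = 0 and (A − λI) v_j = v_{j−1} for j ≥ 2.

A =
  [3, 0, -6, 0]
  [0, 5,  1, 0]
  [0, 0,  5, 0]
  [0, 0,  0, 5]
A Jordan chain for λ = 5 of length 2:
v_1 = (0, -1, 0, 0)ᵀ
v_2 = (3, 0, -1, 0)ᵀ

Let N = A − (5)·I. We want v_2 with N^2 v_2 = 0 but N^1 v_2 ≠ 0; then v_{j-1} := N · v_j for j = 2, …, 2.

Pick v_2 = (3, 0, -1, 0)ᵀ.
Then v_1 = N · v_2 = (0, -1, 0, 0)ᵀ.

Sanity check: (A − (5)·I) v_1 = (0, 0, 0, 0)ᵀ = 0. ✓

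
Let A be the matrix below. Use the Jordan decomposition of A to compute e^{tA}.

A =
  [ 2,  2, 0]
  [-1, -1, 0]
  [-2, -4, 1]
e^{tA} =
  [2*exp(t) - 1, 2*exp(t) - 2, 0]
  [1 - exp(t), 2 - exp(t), 0]
  [2 - 2*exp(t), 4 - 4*exp(t), exp(t)]

Strategy: write A = P · J · P⁻¹ where J is a Jordan canonical form, so e^{tA} = P · e^{tJ} · P⁻¹, and e^{tJ} can be computed block-by-block.

A has Jordan form
J =
  [0, 0, 0]
  [0, 1, 0]
  [0, 0, 1]
(up to reordering of blocks).

Per-block formulas:
  For a 1×1 block at λ = 0: exp(t · [0]) = [e^(0t)].
  For a 1×1 block at λ = 1: exp(t · [1]) = [e^(1t)].

After assembling e^{tJ} and conjugating by P, we get:

e^{tA} =
  [2*exp(t) - 1, 2*exp(t) - 2, 0]
  [1 - exp(t), 2 - exp(t), 0]
  [2 - 2*exp(t), 4 - 4*exp(t), exp(t)]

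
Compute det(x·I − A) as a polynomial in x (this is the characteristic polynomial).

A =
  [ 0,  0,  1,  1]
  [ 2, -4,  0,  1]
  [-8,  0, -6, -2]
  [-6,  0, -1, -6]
x^4 + 16*x^3 + 96*x^2 + 256*x + 256

Expanding det(x·I − A) (e.g. by cofactor expansion or by noting that A is similar to its Jordan form J, which has the same characteristic polynomial as A) gives
  χ_A(x) = x^4 + 16*x^3 + 96*x^2 + 256*x + 256
which factors as (x + 4)^4. The eigenvalues (with algebraic multiplicities) are λ = -4 with multiplicity 4.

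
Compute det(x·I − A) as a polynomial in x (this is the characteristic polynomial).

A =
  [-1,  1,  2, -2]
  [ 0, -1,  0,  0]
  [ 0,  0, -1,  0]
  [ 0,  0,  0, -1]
x^4 + 4*x^3 + 6*x^2 + 4*x + 1

Expanding det(x·I − A) (e.g. by cofactor expansion or by noting that A is similar to its Jordan form J, which has the same characteristic polynomial as A) gives
  χ_A(x) = x^4 + 4*x^3 + 6*x^2 + 4*x + 1
which factors as (x + 1)^4. The eigenvalues (with algebraic multiplicities) are λ = -1 with multiplicity 4.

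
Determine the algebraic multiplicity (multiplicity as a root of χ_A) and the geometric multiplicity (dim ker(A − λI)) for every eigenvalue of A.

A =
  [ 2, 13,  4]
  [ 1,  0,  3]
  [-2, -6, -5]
λ = -1: alg = 3, geom = 1

Step 1 — factor the characteristic polynomial to read off the algebraic multiplicities:
  χ_A(x) = (x + 1)^3

Step 2 — compute geometric multiplicities via the rank-nullity identity g(λ) = n − rank(A − λI):
  rank(A − (-1)·I) = 2, so dim ker(A − (-1)·I) = n − 2 = 1

Summary:
  λ = -1: algebraic multiplicity = 3, geometric multiplicity = 1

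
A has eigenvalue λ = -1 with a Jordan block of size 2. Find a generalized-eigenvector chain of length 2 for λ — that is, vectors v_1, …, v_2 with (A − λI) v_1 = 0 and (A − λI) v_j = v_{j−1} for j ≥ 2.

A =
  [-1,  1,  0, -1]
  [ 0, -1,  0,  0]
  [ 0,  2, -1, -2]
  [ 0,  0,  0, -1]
A Jordan chain for λ = -1 of length 2:
v_1 = (1, 0, 2, 0)ᵀ
v_2 = (0, 1, 0, 0)ᵀ

Let N = A − (-1)·I. We want v_2 with N^2 v_2 = 0 but N^1 v_2 ≠ 0; then v_{j-1} := N · v_j for j = 2, …, 2.

Pick v_2 = (0, 1, 0, 0)ᵀ.
Then v_1 = N · v_2 = (1, 0, 2, 0)ᵀ.

Sanity check: (A − (-1)·I) v_1 = (0, 0, 0, 0)ᵀ = 0. ✓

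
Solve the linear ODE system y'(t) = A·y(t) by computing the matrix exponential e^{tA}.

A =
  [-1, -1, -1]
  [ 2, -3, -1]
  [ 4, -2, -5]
e^{tA} =
  [-t^2*exp(-3*t) + 2*t*exp(-3*t) + exp(-3*t), -t*exp(-3*t), t^2*exp(-3*t)/2 - t*exp(-3*t)]
  [2*t*exp(-3*t), exp(-3*t), -t*exp(-3*t)]
  [-2*t^2*exp(-3*t) + 4*t*exp(-3*t), -2*t*exp(-3*t), t^2*exp(-3*t) - 2*t*exp(-3*t) + exp(-3*t)]

Strategy: write A = P · J · P⁻¹ where J is a Jordan canonical form, so e^{tA} = P · e^{tJ} · P⁻¹, and e^{tJ} can be computed block-by-block.

A has Jordan form
J =
  [-3,  1,  0]
  [ 0, -3,  1]
  [ 0,  0, -3]
(up to reordering of blocks).

Per-block formulas:
  For a 3×3 Jordan block J_3(-3): exp(t · J_3(-3)) = e^(-3t)·(I + t·N + (t^2/2)·N^2), where N is the 3×3 nilpotent shift.

After assembling e^{tJ} and conjugating by P, we get:

e^{tA} =
  [-t^2*exp(-3*t) + 2*t*exp(-3*t) + exp(-3*t), -t*exp(-3*t), t^2*exp(-3*t)/2 - t*exp(-3*t)]
  [2*t*exp(-3*t), exp(-3*t), -t*exp(-3*t)]
  [-2*t^2*exp(-3*t) + 4*t*exp(-3*t), -2*t*exp(-3*t), t^2*exp(-3*t) - 2*t*exp(-3*t) + exp(-3*t)]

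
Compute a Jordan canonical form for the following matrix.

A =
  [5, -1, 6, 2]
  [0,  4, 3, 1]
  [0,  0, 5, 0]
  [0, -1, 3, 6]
J_3(5) ⊕ J_1(5)

The characteristic polynomial is
  det(x·I − A) = x^4 - 20*x^3 + 150*x^2 - 500*x + 625 = (x - 5)^4

Eigenvalues and multiplicities (the geometric multiplicity of λ is n − rank(A − λI), which equals the number of Jordan blocks for λ):
  λ = 5: algebraic multiplicity = 4, geometric multiplicity = 2

Determining the block sizes for each eigenvalue:
  λ = 5: with am = 4 and gm = 2, the partition is not yet determined (e.g. several partitions of 4 into 2 parts exist). Let N = A − (5)·I. Computing rank(N^1) = 2, rank(N^2) = 1, rank(N^3) = 0; the number of blocks of size ≥ j is rank(N^{j−1}) − rank(N^j), giving [2, 1, 1]. So we have 1 block(s) of size 3, 1 block(s) of size 1 → block sizes [3, 1]

Assembling the blocks gives a Jordan form
J =
  [5, 1, 0, 0]
  [0, 5, 1, 0]
  [0, 0, 5, 0]
  [0, 0, 0, 5]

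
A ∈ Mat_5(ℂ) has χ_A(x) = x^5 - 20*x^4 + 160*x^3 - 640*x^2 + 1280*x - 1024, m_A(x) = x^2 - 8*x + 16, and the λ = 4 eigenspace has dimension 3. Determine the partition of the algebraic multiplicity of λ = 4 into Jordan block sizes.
Block sizes for λ = 4: [2, 2, 1]

Step 1 — from the characteristic polynomial, algebraic multiplicity of λ = 4 is 5. From dim ker(A − (4)·I) = 3, there are exactly 3 Jordan blocks for λ = 4.
Step 2 — from the minimal polynomial, the factor (x − 4)^2 tells us the largest block for λ = 4 has size 2.
Step 3 — with total size 5, 3 blocks, and largest block 2, the block sizes (in nonincreasing order) are [2, 2, 1].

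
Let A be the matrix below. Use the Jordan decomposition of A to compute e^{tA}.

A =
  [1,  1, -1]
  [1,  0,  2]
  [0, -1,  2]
e^{tA} =
  [t^2*exp(t)/2 + exp(t), t*exp(t), t^2*exp(t)/2 - t*exp(t)]
  [-t^2*exp(t)/2 + t*exp(t), -t*exp(t) + exp(t), -t^2*exp(t)/2 + 2*t*exp(t)]
  [-t^2*exp(t)/2, -t*exp(t), -t^2*exp(t)/2 + t*exp(t) + exp(t)]

Strategy: write A = P · J · P⁻¹ where J is a Jordan canonical form, so e^{tA} = P · e^{tJ} · P⁻¹, and e^{tJ} can be computed block-by-block.

A has Jordan form
J =
  [1, 1, 0]
  [0, 1, 1]
  [0, 0, 1]
(up to reordering of blocks).

Per-block formulas:
  For a 3×3 Jordan block J_3(1): exp(t · J_3(1)) = e^(1t)·(I + t·N + (t^2/2)·N^2), where N is the 3×3 nilpotent shift.

After assembling e^{tJ} and conjugating by P, we get:

e^{tA} =
  [t^2*exp(t)/2 + exp(t), t*exp(t), t^2*exp(t)/2 - t*exp(t)]
  [-t^2*exp(t)/2 + t*exp(t), -t*exp(t) + exp(t), -t^2*exp(t)/2 + 2*t*exp(t)]
  [-t^2*exp(t)/2, -t*exp(t), -t^2*exp(t)/2 + t*exp(t) + exp(t)]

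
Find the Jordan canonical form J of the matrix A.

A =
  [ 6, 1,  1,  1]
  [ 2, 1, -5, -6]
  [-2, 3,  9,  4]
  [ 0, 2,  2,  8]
J_2(6) ⊕ J_2(6)

The characteristic polynomial is
  det(x·I − A) = x^4 - 24*x^3 + 216*x^2 - 864*x + 1296 = (x - 6)^4

Eigenvalues and multiplicities (the geometric multiplicity of λ is n − rank(A − λI), which equals the number of Jordan blocks for λ):
  λ = 6: algebraic multiplicity = 4, geometric multiplicity = 2

Determining the block sizes for each eigenvalue:
  λ = 6: with am = 4 and gm = 2, the partition is not yet determined (e.g. several partitions of 4 into 2 parts exist). Let N = A − (6)·I. Computing rank(N^1) = 2, rank(N^2) = 0; the number of blocks of size ≥ j is rank(N^{j−1}) − rank(N^j), giving [2, 2]. So we have 2 block(s) of size 2 → block sizes [2, 2]

Assembling the blocks gives a Jordan form
J =
  [6, 1, 0, 0]
  [0, 6, 0, 0]
  [0, 0, 6, 1]
  [0, 0, 0, 6]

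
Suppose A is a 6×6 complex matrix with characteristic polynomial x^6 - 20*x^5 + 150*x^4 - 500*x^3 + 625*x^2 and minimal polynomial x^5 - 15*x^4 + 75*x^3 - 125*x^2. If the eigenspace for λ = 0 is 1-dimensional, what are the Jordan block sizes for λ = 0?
Block sizes for λ = 0: [2]

Step 1 — from the characteristic polynomial, algebraic multiplicity of λ = 0 is 2. From dim ker(A − (0)·I) = 1, there are exactly 1 Jordan blocks for λ = 0.
Step 2 — from the minimal polynomial, the factor (x − 0)^2 tells us the largest block for λ = 0 has size 2.
Step 3 — with total size 2, 1 blocks, and largest block 2, the block sizes (in nonincreasing order) are [2].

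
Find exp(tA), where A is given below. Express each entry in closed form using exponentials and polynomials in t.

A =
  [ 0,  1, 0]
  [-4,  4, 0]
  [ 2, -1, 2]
e^{tA} =
  [-2*t*exp(2*t) + exp(2*t), t*exp(2*t), 0]
  [-4*t*exp(2*t), 2*t*exp(2*t) + exp(2*t), 0]
  [2*t*exp(2*t), -t*exp(2*t), exp(2*t)]

Strategy: write A = P · J · P⁻¹ where J is a Jordan canonical form, so e^{tA} = P · e^{tJ} · P⁻¹, and e^{tJ} can be computed block-by-block.

A has Jordan form
J =
  [2, 1, 0]
  [0, 2, 0]
  [0, 0, 2]
(up to reordering of blocks).

Per-block formulas:
  For a 2×2 Jordan block J_2(2): exp(t · J_2(2)) = e^(2t)·(I + t·N), where N is the 2×2 nilpotent shift.
  For a 1×1 block at λ = 2: exp(t · [2]) = [e^(2t)].

After assembling e^{tJ} and conjugating by P, we get:

e^{tA} =
  [-2*t*exp(2*t) + exp(2*t), t*exp(2*t), 0]
  [-4*t*exp(2*t), 2*t*exp(2*t) + exp(2*t), 0]
  [2*t*exp(2*t), -t*exp(2*t), exp(2*t)]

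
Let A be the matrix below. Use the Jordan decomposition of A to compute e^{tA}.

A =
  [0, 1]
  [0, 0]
e^{tA} =
  [1, t]
  [0, 1]

Strategy: write A = P · J · P⁻¹ where J is a Jordan canonical form, so e^{tA} = P · e^{tJ} · P⁻¹, and e^{tJ} can be computed block-by-block.

A has Jordan form
J =
  [0, 1]
  [0, 0]
(up to reordering of blocks).

Per-block formulas:
  For a 2×2 Jordan block J_2(0): exp(t · J_2(0)) = e^(0t)·(I + t·N), where N is the 2×2 nilpotent shift.

After assembling e^{tJ} and conjugating by P, we get:

e^{tA} =
  [1, t]
  [0, 1]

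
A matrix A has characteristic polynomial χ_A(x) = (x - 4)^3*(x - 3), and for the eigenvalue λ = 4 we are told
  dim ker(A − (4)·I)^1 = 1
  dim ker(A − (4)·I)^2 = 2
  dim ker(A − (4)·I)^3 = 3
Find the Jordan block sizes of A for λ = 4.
Block sizes for λ = 4: [3]

From the dimensions of kernels of powers, the number of Jordan blocks of size at least j is d_j − d_{j−1} where d_j = dim ker(N^j) (with d_0 = 0). Computing the differences gives [1, 1, 1].
The number of blocks of size exactly k is (#blocks of size ≥ k) − (#blocks of size ≥ k + 1), so the partition is: 1 block(s) of size 3.
In nonincreasing order the block sizes are [3].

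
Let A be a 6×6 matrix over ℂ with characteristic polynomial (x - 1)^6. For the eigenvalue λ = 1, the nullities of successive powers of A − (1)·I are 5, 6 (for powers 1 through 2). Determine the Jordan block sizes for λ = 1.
Block sizes for λ = 1: [2, 1, 1, 1, 1]

From the dimensions of kernels of powers, the number of Jordan blocks of size at least j is d_j − d_{j−1} where d_j = dim ker(N^j) (with d_0 = 0). Computing the differences gives [5, 1].
The number of blocks of size exactly k is (#blocks of size ≥ k) − (#blocks of size ≥ k + 1), so the partition is: 4 block(s) of size 1, 1 block(s) of size 2.
In nonincreasing order the block sizes are [2, 1, 1, 1, 1].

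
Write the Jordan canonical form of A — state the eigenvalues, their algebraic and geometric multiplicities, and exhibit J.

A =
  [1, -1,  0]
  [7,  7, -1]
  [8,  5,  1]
J_3(3)

The characteristic polynomial is
  det(x·I − A) = x^3 - 9*x^2 + 27*x - 27 = (x - 3)^3

Eigenvalues and multiplicities (the geometric multiplicity of λ is n − rank(A − λI), which equals the number of Jordan blocks for λ):
  λ = 3: algebraic multiplicity = 3, geometric multiplicity = 1

Determining the block sizes for each eigenvalue:
  λ = 3: one block (gm = 1), so the single block has size am = 3 → block sizes [3]

Assembling the blocks gives a Jordan form
J =
  [3, 1, 0]
  [0, 3, 1]
  [0, 0, 3]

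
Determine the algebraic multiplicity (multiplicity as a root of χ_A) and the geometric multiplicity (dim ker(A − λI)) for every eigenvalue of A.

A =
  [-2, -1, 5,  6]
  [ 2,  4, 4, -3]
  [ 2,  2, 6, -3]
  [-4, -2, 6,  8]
λ = 2: alg = 2, geom = 1; λ = 6: alg = 2, geom = 1

Step 1 — factor the characteristic polynomial to read off the algebraic multiplicities:
  χ_A(x) = (x - 6)^2*(x - 2)^2

Step 2 — compute geometric multiplicities via the rank-nullity identity g(λ) = n − rank(A − λI):
  rank(A − (2)·I) = 3, so dim ker(A − (2)·I) = n − 3 = 1
  rank(A − (6)·I) = 3, so dim ker(A − (6)·I) = n − 3 = 1

Summary:
  λ = 2: algebraic multiplicity = 2, geometric multiplicity = 1
  λ = 6: algebraic multiplicity = 2, geometric multiplicity = 1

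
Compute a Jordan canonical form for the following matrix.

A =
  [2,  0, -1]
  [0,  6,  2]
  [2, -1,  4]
J_3(4)

The characteristic polynomial is
  det(x·I − A) = x^3 - 12*x^2 + 48*x - 64 = (x - 4)^3

Eigenvalues and multiplicities (the geometric multiplicity of λ is n − rank(A − λI), which equals the number of Jordan blocks for λ):
  λ = 4: algebraic multiplicity = 3, geometric multiplicity = 1

Determining the block sizes for each eigenvalue:
  λ = 4: one block (gm = 1), so the single block has size am = 3 → block sizes [3]

Assembling the blocks gives a Jordan form
J =
  [4, 1, 0]
  [0, 4, 1]
  [0, 0, 4]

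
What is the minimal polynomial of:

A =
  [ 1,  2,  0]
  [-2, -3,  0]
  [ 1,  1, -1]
x^2 + 2*x + 1

The characteristic polynomial is χ_A(x) = (x + 1)^3, so the eigenvalues are known. The minimal polynomial is
  m_A(x) = Π_λ (x − λ)^{k_λ}
where k_λ is the size of the *largest* Jordan block for λ (equivalently, the smallest k with (A − λI)^k v = 0 for every generalised eigenvector v of λ).

  λ = -1: largest Jordan block has size 2, contributing (x + 1)^2

So m_A(x) = (x + 1)^2 = x^2 + 2*x + 1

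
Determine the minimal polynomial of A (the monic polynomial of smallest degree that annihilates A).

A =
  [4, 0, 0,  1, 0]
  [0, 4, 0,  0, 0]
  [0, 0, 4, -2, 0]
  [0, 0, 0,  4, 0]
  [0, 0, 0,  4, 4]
x^2 - 8*x + 16

The characteristic polynomial is χ_A(x) = (x - 4)^5, so the eigenvalues are known. The minimal polynomial is
  m_A(x) = Π_λ (x − λ)^{k_λ}
where k_λ is the size of the *largest* Jordan block for λ (equivalently, the smallest k with (A − λI)^k v = 0 for every generalised eigenvector v of λ).

  λ = 4: largest Jordan block has size 2, contributing (x − 4)^2

So m_A(x) = (x - 4)^2 = x^2 - 8*x + 16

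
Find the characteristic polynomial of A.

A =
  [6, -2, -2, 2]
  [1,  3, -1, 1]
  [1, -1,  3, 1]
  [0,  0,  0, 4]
x^4 - 16*x^3 + 96*x^2 - 256*x + 256

Expanding det(x·I − A) (e.g. by cofactor expansion or by noting that A is similar to its Jordan form J, which has the same characteristic polynomial as A) gives
  χ_A(x) = x^4 - 16*x^3 + 96*x^2 - 256*x + 256
which factors as (x - 4)^4. The eigenvalues (with algebraic multiplicities) are λ = 4 with multiplicity 4.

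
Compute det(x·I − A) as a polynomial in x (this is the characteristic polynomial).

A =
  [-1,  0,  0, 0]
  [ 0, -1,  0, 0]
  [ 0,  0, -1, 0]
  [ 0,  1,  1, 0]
x^4 + 3*x^3 + 3*x^2 + x

Expanding det(x·I − A) (e.g. by cofactor expansion or by noting that A is similar to its Jordan form J, which has the same characteristic polynomial as A) gives
  χ_A(x) = x^4 + 3*x^3 + 3*x^2 + x
which factors as x*(x + 1)^3. The eigenvalues (with algebraic multiplicities) are λ = -1 with multiplicity 3, λ = 0 with multiplicity 1.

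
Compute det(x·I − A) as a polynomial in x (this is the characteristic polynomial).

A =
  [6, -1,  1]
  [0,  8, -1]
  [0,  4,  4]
x^3 - 18*x^2 + 108*x - 216

Expanding det(x·I − A) (e.g. by cofactor expansion or by noting that A is similar to its Jordan form J, which has the same characteristic polynomial as A) gives
  χ_A(x) = x^3 - 18*x^2 + 108*x - 216
which factors as (x - 6)^3. The eigenvalues (with algebraic multiplicities) are λ = 6 with multiplicity 3.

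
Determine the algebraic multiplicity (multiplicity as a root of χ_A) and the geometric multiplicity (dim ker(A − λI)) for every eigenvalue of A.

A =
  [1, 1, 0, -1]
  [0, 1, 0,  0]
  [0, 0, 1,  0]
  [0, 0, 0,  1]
λ = 1: alg = 4, geom = 3

Step 1 — factor the characteristic polynomial to read off the algebraic multiplicities:
  χ_A(x) = (x - 1)^4

Step 2 — compute geometric multiplicities via the rank-nullity identity g(λ) = n − rank(A − λI):
  rank(A − (1)·I) = 1, so dim ker(A − (1)·I) = n − 1 = 3

Summary:
  λ = 1: algebraic multiplicity = 4, geometric multiplicity = 3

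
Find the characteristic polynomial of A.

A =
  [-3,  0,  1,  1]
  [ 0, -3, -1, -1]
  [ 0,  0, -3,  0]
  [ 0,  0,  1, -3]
x^4 + 12*x^3 + 54*x^2 + 108*x + 81

Expanding det(x·I − A) (e.g. by cofactor expansion or by noting that A is similar to its Jordan form J, which has the same characteristic polynomial as A) gives
  χ_A(x) = x^4 + 12*x^3 + 54*x^2 + 108*x + 81
which factors as (x + 3)^4. The eigenvalues (with algebraic multiplicities) are λ = -3 with multiplicity 4.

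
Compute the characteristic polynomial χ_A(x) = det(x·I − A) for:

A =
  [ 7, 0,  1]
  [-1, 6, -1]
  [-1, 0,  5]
x^3 - 18*x^2 + 108*x - 216

Expanding det(x·I − A) (e.g. by cofactor expansion or by noting that A is similar to its Jordan form J, which has the same characteristic polynomial as A) gives
  χ_A(x) = x^3 - 18*x^2 + 108*x - 216
which factors as (x - 6)^3. The eigenvalues (with algebraic multiplicities) are λ = 6 with multiplicity 3.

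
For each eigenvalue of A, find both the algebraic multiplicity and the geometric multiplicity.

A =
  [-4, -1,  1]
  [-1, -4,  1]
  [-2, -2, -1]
λ = -3: alg = 3, geom = 2

Step 1 — factor the characteristic polynomial to read off the algebraic multiplicities:
  χ_A(x) = (x + 3)^3

Step 2 — compute geometric multiplicities via the rank-nullity identity g(λ) = n − rank(A − λI):
  rank(A − (-3)·I) = 1, so dim ker(A − (-3)·I) = n − 1 = 2

Summary:
  λ = -3: algebraic multiplicity = 3, geometric multiplicity = 2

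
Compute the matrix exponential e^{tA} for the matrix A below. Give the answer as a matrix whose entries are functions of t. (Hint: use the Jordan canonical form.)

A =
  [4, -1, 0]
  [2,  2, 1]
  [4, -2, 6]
e^{tA} =
  [-t^2*exp(4*t) + exp(4*t), t^2*exp(4*t) - t*exp(4*t), -t^2*exp(4*t)/2]
  [2*t*exp(4*t), -2*t*exp(4*t) + exp(4*t), t*exp(4*t)]
  [2*t^2*exp(4*t) + 4*t*exp(4*t), -2*t^2*exp(4*t) - 2*t*exp(4*t), t^2*exp(4*t) + 2*t*exp(4*t) + exp(4*t)]

Strategy: write A = P · J · P⁻¹ where J is a Jordan canonical form, so e^{tA} = P · e^{tJ} · P⁻¹, and e^{tJ} can be computed block-by-block.

A has Jordan form
J =
  [4, 1, 0]
  [0, 4, 1]
  [0, 0, 4]
(up to reordering of blocks).

Per-block formulas:
  For a 3×3 Jordan block J_3(4): exp(t · J_3(4)) = e^(4t)·(I + t·N + (t^2/2)·N^2), where N is the 3×3 nilpotent shift.

After assembling e^{tJ} and conjugating by P, we get:

e^{tA} =
  [-t^2*exp(4*t) + exp(4*t), t^2*exp(4*t) - t*exp(4*t), -t^2*exp(4*t)/2]
  [2*t*exp(4*t), -2*t*exp(4*t) + exp(4*t), t*exp(4*t)]
  [2*t^2*exp(4*t) + 4*t*exp(4*t), -2*t^2*exp(4*t) - 2*t*exp(4*t), t^2*exp(4*t) + 2*t*exp(4*t) + exp(4*t)]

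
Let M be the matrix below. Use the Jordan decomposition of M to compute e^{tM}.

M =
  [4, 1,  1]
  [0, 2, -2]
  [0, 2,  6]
e^{tM} =
  [exp(4*t), t*exp(4*t), t*exp(4*t)]
  [0, -2*t*exp(4*t) + exp(4*t), -2*t*exp(4*t)]
  [0, 2*t*exp(4*t), 2*t*exp(4*t) + exp(4*t)]

Strategy: write M = P · J · P⁻¹ where J is a Jordan canonical form, so e^{tM} = P · e^{tJ} · P⁻¹, and e^{tJ} can be computed block-by-block.

M has Jordan form
J =
  [4, 1, 0]
  [0, 4, 0]
  [0, 0, 4]
(up to reordering of blocks).

Per-block formulas:
  For a 1×1 block at λ = 4: exp(t · [4]) = [e^(4t)].
  For a 2×2 Jordan block J_2(4): exp(t · J_2(4)) = e^(4t)·(I + t·N), where N is the 2×2 nilpotent shift.

After assembling e^{tJ} and conjugating by P, we get:

e^{tM} =
  [exp(4*t), t*exp(4*t), t*exp(4*t)]
  [0, -2*t*exp(4*t) + exp(4*t), -2*t*exp(4*t)]
  [0, 2*t*exp(4*t), 2*t*exp(4*t) + exp(4*t)]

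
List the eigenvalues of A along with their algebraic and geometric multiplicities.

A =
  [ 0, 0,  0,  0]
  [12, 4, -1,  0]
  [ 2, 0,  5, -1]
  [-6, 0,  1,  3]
λ = 0: alg = 1, geom = 1; λ = 4: alg = 3, geom = 1

Step 1 — factor the characteristic polynomial to read off the algebraic multiplicities:
  χ_A(x) = x*(x - 4)^3

Step 2 — compute geometric multiplicities via the rank-nullity identity g(λ) = n − rank(A − λI):
  rank(A − (0)·I) = 3, so dim ker(A − (0)·I) = n − 3 = 1
  rank(A − (4)·I) = 3, so dim ker(A − (4)·I) = n − 3 = 1

Summary:
  λ = 0: algebraic multiplicity = 1, geometric multiplicity = 1
  λ = 4: algebraic multiplicity = 3, geometric multiplicity = 1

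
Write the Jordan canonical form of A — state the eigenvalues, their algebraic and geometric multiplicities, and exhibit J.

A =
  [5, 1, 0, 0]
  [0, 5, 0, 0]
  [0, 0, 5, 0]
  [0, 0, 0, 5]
J_2(5) ⊕ J_1(5) ⊕ J_1(5)

The characteristic polynomial is
  det(x·I − A) = x^4 - 20*x^3 + 150*x^2 - 500*x + 625 = (x - 5)^4

Eigenvalues and multiplicities (the geometric multiplicity of λ is n − rank(A − λI), which equals the number of Jordan blocks for λ):
  λ = 5: algebraic multiplicity = 4, geometric multiplicity = 3

Determining the block sizes for each eigenvalue:
  λ = 5: 3 blocks summing to 4 forces exactly one block of size 2 and the rest size 1 → block sizes [2, 1, 1]

Assembling the blocks gives a Jordan form
J =
  [5, 1, 0, 0]
  [0, 5, 0, 0]
  [0, 0, 5, 0]
  [0, 0, 0, 5]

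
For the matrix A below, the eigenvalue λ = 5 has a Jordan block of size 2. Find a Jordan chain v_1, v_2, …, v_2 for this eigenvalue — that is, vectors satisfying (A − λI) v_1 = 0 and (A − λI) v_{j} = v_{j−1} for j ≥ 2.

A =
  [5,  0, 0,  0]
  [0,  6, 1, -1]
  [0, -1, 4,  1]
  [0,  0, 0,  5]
A Jordan chain for λ = 5 of length 2:
v_1 = (0, 1, -1, 0)ᵀ
v_2 = (0, 1, 0, 0)ᵀ

Let N = A − (5)·I. We want v_2 with N^2 v_2 = 0 but N^1 v_2 ≠ 0; then v_{j-1} := N · v_j for j = 2, …, 2.

Pick v_2 = (0, 1, 0, 0)ᵀ.
Then v_1 = N · v_2 = (0, 1, -1, 0)ᵀ.

Sanity check: (A − (5)·I) v_1 = (0, 0, 0, 0)ᵀ = 0. ✓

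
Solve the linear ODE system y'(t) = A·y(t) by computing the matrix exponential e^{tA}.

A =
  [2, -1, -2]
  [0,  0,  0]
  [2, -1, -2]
e^{tA} =
  [2*t + 1, -t, -2*t]
  [0, 1, 0]
  [2*t, -t, 1 - 2*t]

Strategy: write A = P · J · P⁻¹ where J is a Jordan canonical form, so e^{tA} = P · e^{tJ} · P⁻¹, and e^{tJ} can be computed block-by-block.

A has Jordan form
J =
  [0, 1, 0]
  [0, 0, 0]
  [0, 0, 0]
(up to reordering of blocks).

Per-block formulas:
  For a 1×1 block at λ = 0: exp(t · [0]) = [e^(0t)].
  For a 2×2 Jordan block J_2(0): exp(t · J_2(0)) = e^(0t)·(I + t·N), where N is the 2×2 nilpotent shift.

After assembling e^{tJ} and conjugating by P, we get:

e^{tA} =
  [2*t + 1, -t, -2*t]
  [0, 1, 0]
  [2*t, -t, 1 - 2*t]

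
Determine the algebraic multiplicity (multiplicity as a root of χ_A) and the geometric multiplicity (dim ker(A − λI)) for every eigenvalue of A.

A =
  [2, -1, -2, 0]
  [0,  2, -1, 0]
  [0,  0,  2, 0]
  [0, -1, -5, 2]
λ = 2: alg = 4, geom = 2

Step 1 — factor the characteristic polynomial to read off the algebraic multiplicities:
  χ_A(x) = (x - 2)^4

Step 2 — compute geometric multiplicities via the rank-nullity identity g(λ) = n − rank(A − λI):
  rank(A − (2)·I) = 2, so dim ker(A − (2)·I) = n − 2 = 2

Summary:
  λ = 2: algebraic multiplicity = 4, geometric multiplicity = 2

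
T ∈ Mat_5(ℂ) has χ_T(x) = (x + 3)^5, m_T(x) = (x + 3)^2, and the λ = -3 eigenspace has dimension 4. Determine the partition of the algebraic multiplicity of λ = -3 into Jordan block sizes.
Block sizes for λ = -3: [2, 1, 1, 1]

Step 1 — from the characteristic polynomial, algebraic multiplicity of λ = -3 is 5. From dim ker(T − (-3)·I) = 4, there are exactly 4 Jordan blocks for λ = -3.
Step 2 — from the minimal polynomial, the factor (x + 3)^2 tells us the largest block for λ = -3 has size 2.
Step 3 — with total size 5, 4 blocks, and largest block 2, the block sizes (in nonincreasing order) are [2, 1, 1, 1].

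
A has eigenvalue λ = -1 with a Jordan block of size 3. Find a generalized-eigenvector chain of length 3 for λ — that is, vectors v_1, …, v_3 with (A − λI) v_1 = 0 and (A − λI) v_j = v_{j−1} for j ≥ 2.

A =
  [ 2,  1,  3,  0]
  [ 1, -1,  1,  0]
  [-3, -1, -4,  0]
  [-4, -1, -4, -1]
A Jordan chain for λ = -1 of length 3:
v_1 = (1, 0, -1, -1)ᵀ
v_2 = (3, 1, -3, -4)ᵀ
v_3 = (1, 0, 0, 0)ᵀ

Let N = A − (-1)·I. We want v_3 with N^3 v_3 = 0 but N^2 v_3 ≠ 0; then v_{j-1} := N · v_j for j = 3, …, 2.

Pick v_3 = (1, 0, 0, 0)ᵀ.
Then v_2 = N · v_3 = (3, 1, -3, -4)ᵀ.
Then v_1 = N · v_2 = (1, 0, -1, -1)ᵀ.

Sanity check: (A − (-1)·I) v_1 = (0, 0, 0, 0)ᵀ = 0. ✓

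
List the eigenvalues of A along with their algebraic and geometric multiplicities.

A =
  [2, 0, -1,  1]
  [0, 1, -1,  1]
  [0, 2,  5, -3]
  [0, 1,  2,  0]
λ = 2: alg = 4, geom = 2

Step 1 — factor the characteristic polynomial to read off the algebraic multiplicities:
  χ_A(x) = (x - 2)^4

Step 2 — compute geometric multiplicities via the rank-nullity identity g(λ) = n − rank(A − λI):
  rank(A − (2)·I) = 2, so dim ker(A − (2)·I) = n − 2 = 2

Summary:
  λ = 2: algebraic multiplicity = 4, geometric multiplicity = 2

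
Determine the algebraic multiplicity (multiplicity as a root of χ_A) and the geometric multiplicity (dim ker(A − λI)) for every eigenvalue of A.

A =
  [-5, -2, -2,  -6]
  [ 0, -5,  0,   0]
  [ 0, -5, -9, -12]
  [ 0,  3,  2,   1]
λ = -5: alg = 3, geom = 2; λ = -3: alg = 1, geom = 1

Step 1 — factor the characteristic polynomial to read off the algebraic multiplicities:
  χ_A(x) = (x + 3)*(x + 5)^3

Step 2 — compute geometric multiplicities via the rank-nullity identity g(λ) = n − rank(A − λI):
  rank(A − (-5)·I) = 2, so dim ker(A − (-5)·I) = n − 2 = 2
  rank(A − (-3)·I) = 3, so dim ker(A − (-3)·I) = n − 3 = 1

Summary:
  λ = -5: algebraic multiplicity = 3, geometric multiplicity = 2
  λ = -3: algebraic multiplicity = 1, geometric multiplicity = 1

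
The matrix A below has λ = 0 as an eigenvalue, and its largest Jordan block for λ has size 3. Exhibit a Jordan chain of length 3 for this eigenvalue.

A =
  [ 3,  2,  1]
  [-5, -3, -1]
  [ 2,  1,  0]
A Jordan chain for λ = 0 of length 3:
v_1 = (1, -2, 1)ᵀ
v_2 = (3, -5, 2)ᵀ
v_3 = (1, 0, 0)ᵀ

Let N = A − (0)·I. We want v_3 with N^3 v_3 = 0 but N^2 v_3 ≠ 0; then v_{j-1} := N · v_j for j = 3, …, 2.

Pick v_3 = (1, 0, 0)ᵀ.
Then v_2 = N · v_3 = (3, -5, 2)ᵀ.
Then v_1 = N · v_2 = (1, -2, 1)ᵀ.

Sanity check: (A − (0)·I) v_1 = (0, 0, 0)ᵀ = 0. ✓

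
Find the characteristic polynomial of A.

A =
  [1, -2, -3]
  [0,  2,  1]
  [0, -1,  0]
x^3 - 3*x^2 + 3*x - 1

Expanding det(x·I − A) (e.g. by cofactor expansion or by noting that A is similar to its Jordan form J, which has the same characteristic polynomial as A) gives
  χ_A(x) = x^3 - 3*x^2 + 3*x - 1
which factors as (x - 1)^3. The eigenvalues (with algebraic multiplicities) are λ = 1 with multiplicity 3.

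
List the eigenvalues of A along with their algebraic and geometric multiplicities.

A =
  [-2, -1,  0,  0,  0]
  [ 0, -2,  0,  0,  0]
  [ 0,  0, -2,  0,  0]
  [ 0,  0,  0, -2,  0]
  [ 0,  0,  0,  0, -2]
λ = -2: alg = 5, geom = 4

Step 1 — factor the characteristic polynomial to read off the algebraic multiplicities:
  χ_A(x) = (x + 2)^5

Step 2 — compute geometric multiplicities via the rank-nullity identity g(λ) = n − rank(A − λI):
  rank(A − (-2)·I) = 1, so dim ker(A − (-2)·I) = n − 1 = 4

Summary:
  λ = -2: algebraic multiplicity = 5, geometric multiplicity = 4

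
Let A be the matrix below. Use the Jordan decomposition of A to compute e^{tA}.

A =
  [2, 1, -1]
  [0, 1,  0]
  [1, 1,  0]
e^{tA} =
  [t*exp(t) + exp(t), t*exp(t), -t*exp(t)]
  [0, exp(t), 0]
  [t*exp(t), t*exp(t), -t*exp(t) + exp(t)]

Strategy: write A = P · J · P⁻¹ where J is a Jordan canonical form, so e^{tA} = P · e^{tJ} · P⁻¹, and e^{tJ} can be computed block-by-block.

A has Jordan form
J =
  [1, 1, 0]
  [0, 1, 0]
  [0, 0, 1]
(up to reordering of blocks).

Per-block formulas:
  For a 2×2 Jordan block J_2(1): exp(t · J_2(1)) = e^(1t)·(I + t·N), where N is the 2×2 nilpotent shift.
  For a 1×1 block at λ = 1: exp(t · [1]) = [e^(1t)].

After assembling e^{tJ} and conjugating by P, we get:

e^{tA} =
  [t*exp(t) + exp(t), t*exp(t), -t*exp(t)]
  [0, exp(t), 0]
  [t*exp(t), t*exp(t), -t*exp(t) + exp(t)]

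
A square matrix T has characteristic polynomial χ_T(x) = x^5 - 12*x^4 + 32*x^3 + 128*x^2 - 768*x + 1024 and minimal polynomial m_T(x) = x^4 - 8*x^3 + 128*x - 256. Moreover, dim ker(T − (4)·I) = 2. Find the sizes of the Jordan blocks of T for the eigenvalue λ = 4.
Block sizes for λ = 4: [3, 1]

Step 1 — from the characteristic polynomial, algebraic multiplicity of λ = 4 is 4. From dim ker(T − (4)·I) = 2, there are exactly 2 Jordan blocks for λ = 4.
Step 2 — from the minimal polynomial, the factor (x − 4)^3 tells us the largest block for λ = 4 has size 3.
Step 3 — with total size 4, 2 blocks, and largest block 3, the block sizes (in nonincreasing order) are [3, 1].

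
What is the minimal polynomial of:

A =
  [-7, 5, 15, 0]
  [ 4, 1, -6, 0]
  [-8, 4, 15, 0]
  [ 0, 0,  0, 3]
x^2 - 6*x + 9

The characteristic polynomial is χ_A(x) = (x - 3)^4, so the eigenvalues are known. The minimal polynomial is
  m_A(x) = Π_λ (x − λ)^{k_λ}
where k_λ is the size of the *largest* Jordan block for λ (equivalently, the smallest k with (A − λI)^k v = 0 for every generalised eigenvector v of λ).

  λ = 3: largest Jordan block has size 2, contributing (x − 3)^2

So m_A(x) = (x - 3)^2 = x^2 - 6*x + 9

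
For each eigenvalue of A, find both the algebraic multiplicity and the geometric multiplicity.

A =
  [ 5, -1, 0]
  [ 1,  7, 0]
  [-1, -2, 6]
λ = 6: alg = 3, geom = 1

Step 1 — factor the characteristic polynomial to read off the algebraic multiplicities:
  χ_A(x) = (x - 6)^3

Step 2 — compute geometric multiplicities via the rank-nullity identity g(λ) = n − rank(A − λI):
  rank(A − (6)·I) = 2, so dim ker(A − (6)·I) = n − 2 = 1

Summary:
  λ = 6: algebraic multiplicity = 3, geometric multiplicity = 1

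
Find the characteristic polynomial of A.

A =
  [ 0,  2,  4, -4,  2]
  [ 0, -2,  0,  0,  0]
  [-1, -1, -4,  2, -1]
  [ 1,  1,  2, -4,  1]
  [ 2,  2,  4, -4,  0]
x^5 + 10*x^4 + 40*x^3 + 80*x^2 + 80*x + 32

Expanding det(x·I − A) (e.g. by cofactor expansion or by noting that A is similar to its Jordan form J, which has the same characteristic polynomial as A) gives
  χ_A(x) = x^5 + 10*x^4 + 40*x^3 + 80*x^2 + 80*x + 32
which factors as (x + 2)^5. The eigenvalues (with algebraic multiplicities) are λ = -2 with multiplicity 5.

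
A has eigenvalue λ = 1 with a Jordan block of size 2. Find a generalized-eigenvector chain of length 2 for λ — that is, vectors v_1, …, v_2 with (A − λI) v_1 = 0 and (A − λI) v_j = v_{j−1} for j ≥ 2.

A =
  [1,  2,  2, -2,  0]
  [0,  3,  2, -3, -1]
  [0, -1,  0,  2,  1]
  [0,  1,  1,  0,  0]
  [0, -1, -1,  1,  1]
A Jordan chain for λ = 1 of length 2:
v_1 = (2, 2, -1, 1, -1)ᵀ
v_2 = (0, 1, 0, 0, 0)ᵀ

Let N = A − (1)·I. We want v_2 with N^2 v_2 = 0 but N^1 v_2 ≠ 0; then v_{j-1} := N · v_j for j = 2, …, 2.

Pick v_2 = (0, 1, 0, 0, 0)ᵀ.
Then v_1 = N · v_2 = (2, 2, -1, 1, -1)ᵀ.

Sanity check: (A − (1)·I) v_1 = (0, 0, 0, 0, 0)ᵀ = 0. ✓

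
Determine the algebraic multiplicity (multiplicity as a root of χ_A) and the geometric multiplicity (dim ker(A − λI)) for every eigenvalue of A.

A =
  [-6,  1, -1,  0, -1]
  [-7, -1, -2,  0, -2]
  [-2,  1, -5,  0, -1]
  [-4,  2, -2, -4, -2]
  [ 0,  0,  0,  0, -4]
λ = -4: alg = 5, geom = 3

Step 1 — factor the characteristic polynomial to read off the algebraic multiplicities:
  χ_A(x) = (x + 4)^5

Step 2 — compute geometric multiplicities via the rank-nullity identity g(λ) = n − rank(A − λI):
  rank(A − (-4)·I) = 2, so dim ker(A − (-4)·I) = n − 2 = 3

Summary:
  λ = -4: algebraic multiplicity = 5, geometric multiplicity = 3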